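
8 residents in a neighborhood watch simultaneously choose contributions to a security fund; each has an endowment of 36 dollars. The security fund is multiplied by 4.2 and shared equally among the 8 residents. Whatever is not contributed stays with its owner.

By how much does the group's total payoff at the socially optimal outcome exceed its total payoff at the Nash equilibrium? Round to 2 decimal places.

921.60 dollars

Each contributed unit returns 4.2/8 = 0.5250 to its contributor — below 1 — so contributing 0 is dominant for every player. At the Nash equilibrium everyone keeps their 36, and the group total is 8 × 36 = 288.
Each contributed unit returns 4.200 to the group as a whole (0.5250 to each of 8 players), which exceeds 1, so the social optimum is full contribution: group total = 4.200 × 288 = 1209.60.
Efficiency loss = 1209.60 − 288 = 921.60.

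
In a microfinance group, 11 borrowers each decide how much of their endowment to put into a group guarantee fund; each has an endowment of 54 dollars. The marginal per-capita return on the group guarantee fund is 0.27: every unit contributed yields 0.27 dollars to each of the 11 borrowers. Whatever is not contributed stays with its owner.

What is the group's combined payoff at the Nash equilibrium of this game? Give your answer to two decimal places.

594.00 dollars

The private return per contributed unit is 0.27 < 1, so contributing 0 is dominant for every player. At the Nash equilibrium everyone keeps their 54, and the group total is 11 × 54 = 594.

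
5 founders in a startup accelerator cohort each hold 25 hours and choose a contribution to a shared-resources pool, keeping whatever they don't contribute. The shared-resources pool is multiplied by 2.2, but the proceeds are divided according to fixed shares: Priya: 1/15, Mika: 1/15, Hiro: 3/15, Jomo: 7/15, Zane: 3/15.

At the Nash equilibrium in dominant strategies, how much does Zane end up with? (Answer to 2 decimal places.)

A player with share s gets back 2.2·s per unit contributed, so full contribution is dominant for anyone with s > 1/2.2 = 0.4545 and zero contribution is dominant for anyone below.
The only share above 0.4545 is Jomo's 7/15, contributing 25; the remaining 4 contribute 0. Total contributed: 25.
Zane keeps 25 and receives 2.2 × 25 × 3/15 = 11.00 from the shared-resources pool, for a payoff of 36.00.

36.00 hours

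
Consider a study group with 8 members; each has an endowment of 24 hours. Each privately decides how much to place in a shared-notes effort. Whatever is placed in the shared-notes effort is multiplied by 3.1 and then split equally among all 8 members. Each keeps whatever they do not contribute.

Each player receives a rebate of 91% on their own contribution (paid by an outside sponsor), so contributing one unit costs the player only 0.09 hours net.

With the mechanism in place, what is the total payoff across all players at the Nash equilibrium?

769.92 hours

With the mechanism, a contributed unit returns (3.1/8) / 0.09 = 4.3056 per unit of net cost to the contributor — now above 1 — so contributing fully is weakly dominant for every player.
At the Nash equilibrium everyone contributes 24. Group total payoff = 8 × (24 × 0.91 + 3.1 × 24) = 769.92.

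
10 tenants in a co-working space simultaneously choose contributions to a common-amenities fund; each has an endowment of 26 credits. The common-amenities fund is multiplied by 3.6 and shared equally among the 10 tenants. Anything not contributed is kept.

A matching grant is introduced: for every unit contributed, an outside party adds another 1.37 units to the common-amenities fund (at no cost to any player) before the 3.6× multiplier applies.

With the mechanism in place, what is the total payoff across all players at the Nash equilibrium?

The effective private return is 3.6 × 2.37 / 10 = 0.8532, which is still under 1, so the mechanism doesn't change anyone's dominant strategy: zero contribution.
At the Nash equilibrium no one contributes; group total payoff = 10 × 26 = 260.

260.00 credits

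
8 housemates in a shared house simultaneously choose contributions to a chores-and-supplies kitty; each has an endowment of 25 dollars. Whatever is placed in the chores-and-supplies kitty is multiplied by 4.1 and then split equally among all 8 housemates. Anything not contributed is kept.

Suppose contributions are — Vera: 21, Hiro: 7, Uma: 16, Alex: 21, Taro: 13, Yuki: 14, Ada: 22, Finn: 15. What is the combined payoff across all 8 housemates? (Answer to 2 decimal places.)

Total contributed: 21 + 7 + 16 + 21 + 13 + 14 + 22 + 15 = 129; total kept: 8 × 25 − 129 = 71.
The chores-and-supplies kitty pays out 4.1 × 129 = 528.90 in aggregate.
Group total = 71 + 528.90 = 599.90.

599.90 dollars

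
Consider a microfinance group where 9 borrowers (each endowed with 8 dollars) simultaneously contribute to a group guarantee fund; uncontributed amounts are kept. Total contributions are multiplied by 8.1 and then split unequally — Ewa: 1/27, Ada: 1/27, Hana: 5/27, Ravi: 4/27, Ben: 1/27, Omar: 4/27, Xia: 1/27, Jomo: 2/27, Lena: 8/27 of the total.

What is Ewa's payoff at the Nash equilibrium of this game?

A player with share s gets back 8.1·s per unit contributed, so full contribution is dominant for anyone with s > 1/8.1 = 0.1235 and zero contribution is dominant for anyone below.
Hana, Ravi, Omar and Lena are above the threshold, contributing 8 each; the remaining 5 contribute 0. Total contributed: 32.
Ewa keeps 8 and receives 8.1 × 32 × 1/27 = 9.60 from the group guarantee fund, for a payoff of 17.60.

17.60 dollars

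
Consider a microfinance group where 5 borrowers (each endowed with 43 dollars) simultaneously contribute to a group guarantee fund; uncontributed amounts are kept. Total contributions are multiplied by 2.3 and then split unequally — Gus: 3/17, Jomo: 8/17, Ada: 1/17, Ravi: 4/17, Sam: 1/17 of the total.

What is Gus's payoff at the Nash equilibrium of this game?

A player with share s gets back 2.3·s per unit contributed, so full contribution is dominant for anyone with s > 1/2.3 = 0.4348 and zero contribution is dominant for anyone below.
Only Jomo (8/17) clears that bar, contributing 43; the remaining 4 contribute 0. Total contributed: 43.
Gus keeps 43 and receives 2.3 × 43 × 3/17 = 17.45 from the group guarantee fund, for a payoff of 60.45.

60.45 dollars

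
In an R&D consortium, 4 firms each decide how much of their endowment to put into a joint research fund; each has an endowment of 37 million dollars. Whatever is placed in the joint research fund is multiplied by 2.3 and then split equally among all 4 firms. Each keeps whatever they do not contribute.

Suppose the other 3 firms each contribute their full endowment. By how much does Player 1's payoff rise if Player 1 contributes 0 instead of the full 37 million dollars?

15.73 million dollars

Switching from a contribution of 37 to 0 lets Player 1 keep an extra 37 million dollars, but lowers the joint research fund by 37, which costs Player 1 their own share of that drop: 2.3/4 × 37 = 21.27.
Net gain = 37 − 21.27 = 15.73. The private return per contributed unit (0.5750) is below 1, so free-riding is indeed the best response regardless of what the others do.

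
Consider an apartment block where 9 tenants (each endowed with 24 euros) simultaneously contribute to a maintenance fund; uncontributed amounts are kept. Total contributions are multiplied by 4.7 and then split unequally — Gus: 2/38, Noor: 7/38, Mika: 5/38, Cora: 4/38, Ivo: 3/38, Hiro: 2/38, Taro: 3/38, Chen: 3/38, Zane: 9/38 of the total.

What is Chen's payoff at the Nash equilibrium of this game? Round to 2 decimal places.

32.91 euros

Player j's private return per contributed unit is 4.7 × (j's share). Contributing is weakly dominant for j when that share is at least 1/4.7 = 0.2128, and contributing 0 is dominant otherwise.
Only Zane (9/38) clears that bar, contributing 24; the remaining 8 contribute 0. Total contributed: 24.
Chen keeps 24 and receives 4.7 × 24 × 3/38 = 8.91 from the maintenance fund, for a payoff of 32.91.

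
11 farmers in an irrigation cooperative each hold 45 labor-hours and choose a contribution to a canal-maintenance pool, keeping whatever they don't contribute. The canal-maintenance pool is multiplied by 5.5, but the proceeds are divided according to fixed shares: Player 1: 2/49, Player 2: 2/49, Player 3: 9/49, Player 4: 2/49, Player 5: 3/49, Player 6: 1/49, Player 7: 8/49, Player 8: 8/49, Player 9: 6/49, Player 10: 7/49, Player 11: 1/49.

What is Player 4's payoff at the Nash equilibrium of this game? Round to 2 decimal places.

55.10 labor-hours

Each unit j contributes comes back to j as 5.5 × (j's share), so j prefers to contribute only if that share exceeds 1/5.5 = 0.1818; otherwise keeping the unit dominates.
Player 3 alone (share 9/49) is above the threshold, contributing 45; the remaining 10 contribute 0. Total contributed: 45.
Player 4 keeps 45 and receives 5.5 × 45 × 2/49 = 10.10 from the canal-maintenance pool, for a payoff of 55.10.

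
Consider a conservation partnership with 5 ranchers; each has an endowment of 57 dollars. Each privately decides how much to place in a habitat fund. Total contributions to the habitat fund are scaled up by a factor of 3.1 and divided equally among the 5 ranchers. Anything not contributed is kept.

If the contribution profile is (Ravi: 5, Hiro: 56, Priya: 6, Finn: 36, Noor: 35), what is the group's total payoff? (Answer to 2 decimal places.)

574.80 dollars

Total contributed: 5 + 56 + 6 + 36 + 35 = 138; total kept: 5 × 57 − 138 = 147.
The habitat fund pays out 3.1 × 138 = 427.80 in aggregate.
Group total = 147 + 427.80 = 574.80.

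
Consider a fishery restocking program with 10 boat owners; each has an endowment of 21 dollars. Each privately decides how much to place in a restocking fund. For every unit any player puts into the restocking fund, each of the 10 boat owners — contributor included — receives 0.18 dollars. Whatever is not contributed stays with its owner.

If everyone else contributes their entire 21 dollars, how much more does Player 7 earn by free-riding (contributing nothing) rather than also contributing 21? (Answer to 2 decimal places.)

Switching from a contribution of 21 to 0 lets Player 7 keep an extra 21 dollars, but lowers the restocking fund by 21, which costs Player 7 their own share of that drop: 0.18 × 21 = 3.78.
Net gain = 21 − 3.78 = 17.22. The private return per contributed unit (0.18) is below 1, so free-riding is indeed the best response regardless of what the others do.

17.22 dollars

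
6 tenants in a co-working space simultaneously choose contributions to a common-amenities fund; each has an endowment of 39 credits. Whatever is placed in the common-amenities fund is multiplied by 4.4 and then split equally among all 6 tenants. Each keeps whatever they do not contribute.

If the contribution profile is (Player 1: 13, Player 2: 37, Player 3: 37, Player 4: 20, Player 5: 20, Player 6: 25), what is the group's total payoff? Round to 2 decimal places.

750.80 credits

Total contributed: 13 + 37 + 37 + 20 + 20 + 25 = 152; total kept: 6 × 39 − 152 = 82.
The common-amenities fund pays out 4.4 × 152 = 668.80 in aggregate.
Group total = 82 + 668.80 = 750.80.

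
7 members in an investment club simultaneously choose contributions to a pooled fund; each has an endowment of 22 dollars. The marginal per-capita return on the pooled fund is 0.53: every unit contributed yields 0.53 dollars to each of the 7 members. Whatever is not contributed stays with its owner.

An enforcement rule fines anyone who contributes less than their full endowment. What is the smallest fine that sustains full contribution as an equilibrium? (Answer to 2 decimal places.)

10.34 dollars

Given the others contribute fully, the best deviation is to contribute 0 (any partial contribution still incurs the fine and gives up units whose private return 0.53 is below 1).
Deviating from 22 to 0 saves 22 dollars but forfeits the deviator's share of the drop in the pooled fund: 0.53 × 22 = 11.66.
So the deviation gain is 22 − 11.66 = 10.34, and the fine must be at least 10.34 dollars to wipe it out.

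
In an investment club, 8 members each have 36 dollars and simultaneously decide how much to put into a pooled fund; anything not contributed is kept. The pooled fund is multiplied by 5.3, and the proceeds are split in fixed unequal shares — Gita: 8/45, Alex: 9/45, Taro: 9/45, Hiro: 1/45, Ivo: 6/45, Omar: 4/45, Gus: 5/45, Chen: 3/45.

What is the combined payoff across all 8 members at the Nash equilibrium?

Each unit j contributes comes back to j as 5.3 × (j's share), so j prefers to contribute only if that share exceeds 1/5.3 = 0.1887; otherwise keeping the unit dominates.
Alex and Taro clear that bar, contributing 36 each; the remaining 6 contribute 0. Total contributed: 72.
The pooled fund pays out 5.3 × 72 = 381.60 in total (split across the unequal shares, but the aggregate is all that matters for the group sum).
The 6 free-riders keep 36 each, adding 216. Group total = 216 + 381.60 = 597.60.

597.60 dollars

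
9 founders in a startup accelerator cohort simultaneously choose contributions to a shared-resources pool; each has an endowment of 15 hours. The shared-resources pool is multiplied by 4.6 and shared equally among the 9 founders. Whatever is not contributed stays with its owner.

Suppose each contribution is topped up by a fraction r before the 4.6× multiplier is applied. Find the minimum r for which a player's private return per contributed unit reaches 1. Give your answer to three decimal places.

0.957

With matching at rate r, one contributed unit becomes (1 + r) in the shared-resources pool and returns 4.6 × (1 + r) / 9 to the contributor.
Setting this equal to 1: 1 + r = 9/4.6 = 1.9565.
So the minimum matching rate is r = 1.9565 − 1 = 0.957.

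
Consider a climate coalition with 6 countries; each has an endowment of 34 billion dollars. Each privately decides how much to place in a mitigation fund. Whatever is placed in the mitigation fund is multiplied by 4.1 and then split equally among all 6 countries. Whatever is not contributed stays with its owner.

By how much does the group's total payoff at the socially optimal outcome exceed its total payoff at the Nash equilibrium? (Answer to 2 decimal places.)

Each contributed unit returns 4.1/6 = 0.6833 to its contributor — below 1 — so contributing 0 is dominant for every player. At the Nash equilibrium everyone keeps their 34, and the group total is 6 × 34 = 204.
Each contributed unit returns 4.100 to the group as a whole (0.6833 to each of 6 players), which exceeds 1, so the social optimum is full contribution: group total = 4.100 × 204 = 836.40.
Efficiency loss = 836.40 − 204 = 632.40.

632.40 billion dollars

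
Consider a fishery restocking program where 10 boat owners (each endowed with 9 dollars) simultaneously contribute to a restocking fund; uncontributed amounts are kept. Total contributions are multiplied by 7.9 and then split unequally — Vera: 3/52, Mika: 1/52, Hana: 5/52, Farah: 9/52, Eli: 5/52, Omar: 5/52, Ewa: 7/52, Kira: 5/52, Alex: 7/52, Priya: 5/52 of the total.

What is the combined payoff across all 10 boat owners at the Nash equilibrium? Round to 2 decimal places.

276.30 dollars

Player j's private return per contributed unit is 7.9 × (j's share). Contributing is weakly dominant for j when that share is at least 1/7.9 = 0.1266, and contributing 0 is dominant otherwise.
Farah, Ewa and Alex are above the threshold, contributing 9 each; the remaining 7 contribute 0. Total contributed: 27.
The restocking fund pays out 7.9 × 27 = 213.30 in total (split across the unequal shares, but the aggregate is all that matters for the group sum).
The 7 free-riders keep 9 each, adding 63. Group total = 63 + 213.30 = 276.30.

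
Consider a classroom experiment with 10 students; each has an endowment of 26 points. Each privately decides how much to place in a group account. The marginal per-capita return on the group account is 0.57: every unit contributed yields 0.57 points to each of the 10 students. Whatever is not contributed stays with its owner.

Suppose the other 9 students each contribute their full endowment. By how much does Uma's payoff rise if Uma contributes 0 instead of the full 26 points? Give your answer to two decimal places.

Switching from a contribution of 26 to 0 lets Uma keep an extra 26 points, but lowers the group account by 26, which costs Uma their own share of that drop: 0.57 × 26 = 14.82.
Net gain = 26 − 14.82 = 11.18. The private return per contributed unit (0.57) is below 1, so free-riding is indeed the best response regardless of what the others do.

11.18 points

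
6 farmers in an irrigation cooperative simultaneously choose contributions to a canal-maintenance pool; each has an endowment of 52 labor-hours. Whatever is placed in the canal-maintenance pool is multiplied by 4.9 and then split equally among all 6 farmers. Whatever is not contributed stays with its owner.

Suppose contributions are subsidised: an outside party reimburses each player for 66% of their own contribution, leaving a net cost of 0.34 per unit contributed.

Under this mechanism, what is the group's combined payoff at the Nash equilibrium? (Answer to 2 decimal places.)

1734.72 labor-hours

Under the mechanism each unit contributed yields (4.9/6) / 0.34 = 2.4020 back to its contributor per unit of net cost, which exceeds 1, making full contribution the dominant choice for everyone.
At the Nash equilibrium everyone contributes 52. Group total payoff = 6 × (52 × 0.66 + 4.9 × 52) = 1734.72.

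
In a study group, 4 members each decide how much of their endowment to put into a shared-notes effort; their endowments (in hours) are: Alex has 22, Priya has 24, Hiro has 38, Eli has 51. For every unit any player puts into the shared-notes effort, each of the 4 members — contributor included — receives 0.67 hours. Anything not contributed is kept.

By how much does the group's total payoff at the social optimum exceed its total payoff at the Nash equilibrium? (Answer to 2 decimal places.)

The private return per contributed unit is 0.67 < 1 for everyone, so the Nash equilibrium is zero contribution and the group total is Σ E_j = 22 + 24 + 38 + 51 = 135.
Each contributed unit returns 2.680 to the group, so the social optimum is full contribution by everyone: group total = 2.680 × 135 = 361.80.
Efficiency loss = (2.680 − 1) × 135 = 226.80.

226.80 hours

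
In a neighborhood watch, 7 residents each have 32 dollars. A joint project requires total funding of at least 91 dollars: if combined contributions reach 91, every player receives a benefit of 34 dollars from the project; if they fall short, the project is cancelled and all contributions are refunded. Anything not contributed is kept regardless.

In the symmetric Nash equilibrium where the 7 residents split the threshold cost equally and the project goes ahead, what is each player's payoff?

53 dollars

Equal share of the threshold: 91/7 = 13.
At this profile no one gains by cutting their contribution: any cut drops the total below 91, the project is cancelled, contributions are refunded, and the deviator ends with 32, which is less than 32 − 13 + 34 = 53. Contributing more than 13 just wastes the excess. So contributing exactly 13 is a best response.
Each player's payoff: 32 − 13 + 34 = 53.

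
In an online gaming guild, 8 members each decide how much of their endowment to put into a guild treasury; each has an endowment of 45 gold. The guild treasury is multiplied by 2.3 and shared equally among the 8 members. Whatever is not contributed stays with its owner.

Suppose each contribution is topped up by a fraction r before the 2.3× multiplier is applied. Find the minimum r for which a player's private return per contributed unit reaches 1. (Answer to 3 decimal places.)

With matching at rate r, one contributed unit becomes (1 + r) in the guild treasury and returns 2.3 × (1 + r) / 8 to the contributor.
Setting this equal to 1: 1 + r = 8/2.3 = 3.4783.
So the minimum matching rate is r = 3.4783 − 1 = 2.478.

2.478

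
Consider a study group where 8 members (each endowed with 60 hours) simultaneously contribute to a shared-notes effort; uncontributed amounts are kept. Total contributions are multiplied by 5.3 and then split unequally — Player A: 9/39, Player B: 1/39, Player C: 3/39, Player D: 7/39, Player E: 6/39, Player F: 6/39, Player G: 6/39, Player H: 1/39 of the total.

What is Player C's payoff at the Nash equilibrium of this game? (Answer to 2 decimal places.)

84.46 hours

For player j, contributing a unit is worthwhile iff 5.3 × (j's share) ≥ 1, i.e. iff j's share is at least 0.1887.
The only share above 0.1887 is Player A's 9/39, contributing 60; the remaining 7 contribute 0. Total contributed: 60.
Player C keeps 60 and receives 5.3 × 60 × 3/39 = 24.46 from the shared-notes effort, for a payoff of 84.46.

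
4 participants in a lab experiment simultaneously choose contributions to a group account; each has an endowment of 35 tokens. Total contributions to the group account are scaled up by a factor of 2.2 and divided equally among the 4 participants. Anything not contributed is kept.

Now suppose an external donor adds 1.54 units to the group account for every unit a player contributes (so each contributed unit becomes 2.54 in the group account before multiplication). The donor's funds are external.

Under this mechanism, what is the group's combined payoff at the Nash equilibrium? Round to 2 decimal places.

782.32 tokens

With the mechanism, a contributed unit returns 2.2 × 2.54 / 4 = 1.3970 per unit of net cost to the contributor — now above 1 — so contributing fully is weakly dominant for every player.
At the Nash equilibrium everyone contributes 35. Group total payoff = 2.2 × 2.54 × 140 = 782.32.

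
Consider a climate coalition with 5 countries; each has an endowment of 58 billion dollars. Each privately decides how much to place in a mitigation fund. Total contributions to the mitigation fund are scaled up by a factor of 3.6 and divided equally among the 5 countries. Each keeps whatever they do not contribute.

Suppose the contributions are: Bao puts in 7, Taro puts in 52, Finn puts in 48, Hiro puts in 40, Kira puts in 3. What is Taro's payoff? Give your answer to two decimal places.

114.00 billion dollars

Total contributed: 7 + 52 + 48 + 40 + 3 = 150.
Each receives 3.6 × 150 / 5 = 108.00 from the mitigation fund.
Taro keeps 58 − 52 = 6, so Taro's payoff is 6 + 108.00 = 114.00.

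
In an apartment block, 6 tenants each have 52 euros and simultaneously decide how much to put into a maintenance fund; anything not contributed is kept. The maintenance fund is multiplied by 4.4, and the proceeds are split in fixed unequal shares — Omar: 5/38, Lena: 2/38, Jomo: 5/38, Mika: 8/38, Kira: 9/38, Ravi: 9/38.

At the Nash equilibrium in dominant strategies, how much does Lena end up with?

76.08 euros

Player j's private return per contributed unit is 4.4 × (j's share). Contributing is weakly dominant for j when that share is at least 1/4.4 = 0.2273, and contributing 0 is dominant otherwise.
Kira and Ravi are above the threshold, contributing 52 each; the remaining 4 contribute 0. Total contributed: 104.
Lena keeps 52 and receives 4.4 × 104 × 2/38 = 24.08 from the maintenance fund, for a payoff of 76.08.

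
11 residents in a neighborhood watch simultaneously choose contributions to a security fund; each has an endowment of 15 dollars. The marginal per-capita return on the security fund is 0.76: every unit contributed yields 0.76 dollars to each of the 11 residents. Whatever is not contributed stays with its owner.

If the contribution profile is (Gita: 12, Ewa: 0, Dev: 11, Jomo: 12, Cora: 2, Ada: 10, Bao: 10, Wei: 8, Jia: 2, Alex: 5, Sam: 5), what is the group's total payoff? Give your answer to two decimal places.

731.72 dollars

Total contributed: 12 + 0 + 11 + 12 + 2 + 10 + 10 + 8 + 2 + 5 + 5 = 77; total kept: 11 × 15 − 77 = 88.
The security fund pays out 0.76 × 11 × 77 = 643.72 in aggregate.
Group total = 88 + 643.72 = 731.72.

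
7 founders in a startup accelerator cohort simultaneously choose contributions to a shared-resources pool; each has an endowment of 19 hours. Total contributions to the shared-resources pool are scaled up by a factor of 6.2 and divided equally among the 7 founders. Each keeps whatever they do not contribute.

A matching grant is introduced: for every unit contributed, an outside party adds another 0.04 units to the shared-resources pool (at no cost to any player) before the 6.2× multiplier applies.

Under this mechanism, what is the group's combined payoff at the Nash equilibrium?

133.00 hours

With the mechanism, a contributed unit returns 6.2 × 1.04 / 7 = 0.9211 per unit of net cost — still below 1 — so contributing 0 remains dominant for every player.
Everyone keeps their endowment and the group total is 7 × 19 = 133.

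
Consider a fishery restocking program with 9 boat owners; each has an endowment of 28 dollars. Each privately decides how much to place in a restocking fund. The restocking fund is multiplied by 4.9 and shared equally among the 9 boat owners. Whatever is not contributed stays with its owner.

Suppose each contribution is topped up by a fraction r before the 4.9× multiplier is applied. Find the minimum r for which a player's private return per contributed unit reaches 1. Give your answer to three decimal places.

With matching at rate r, one contributed unit becomes (1 + r) in the restocking fund and returns 4.9 × (1 + r) / 9 to the contributor.
Setting this equal to 1: 1 + r = 9/4.9 = 1.8367.
So the minimum matching rate is r = 1.8367 − 1 = 0.837.

0.837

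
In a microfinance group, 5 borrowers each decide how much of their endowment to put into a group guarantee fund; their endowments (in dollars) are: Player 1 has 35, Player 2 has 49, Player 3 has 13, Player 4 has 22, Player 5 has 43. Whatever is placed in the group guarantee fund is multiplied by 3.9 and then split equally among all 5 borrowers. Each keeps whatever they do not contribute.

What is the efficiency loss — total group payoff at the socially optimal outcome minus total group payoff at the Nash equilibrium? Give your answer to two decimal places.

469.80 dollars

The private return per contributed unit is 3.9/5 = 0.7800 < 1 for every player regardless of endowment, so the Nash equilibrium is zero contribution and the group total is Σ E_j = 35 + 49 + 13 + 22 + 43 = 162.
Each contributed unit returns 3.900 to the group, so the social optimum is full contribution by everyone: group total = 3.900 × 162 = 631.80.
Efficiency loss = (3.900 − 1) × 162 = 469.80.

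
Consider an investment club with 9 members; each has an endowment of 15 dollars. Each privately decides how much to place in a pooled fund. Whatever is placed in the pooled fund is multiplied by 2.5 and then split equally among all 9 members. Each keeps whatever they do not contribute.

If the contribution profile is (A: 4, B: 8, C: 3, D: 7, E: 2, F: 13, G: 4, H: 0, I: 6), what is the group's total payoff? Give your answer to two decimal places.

Total contributed: 4 + 8 + 3 + 7 + 2 + 13 + 4 + 0 + 6 = 47; total kept: 9 × 15 − 47 = 88.
The pooled fund pays out 2.5 × 47 = 117.50 in aggregate.
Group total = 88 + 117.50 = 205.50.

205.50 dollars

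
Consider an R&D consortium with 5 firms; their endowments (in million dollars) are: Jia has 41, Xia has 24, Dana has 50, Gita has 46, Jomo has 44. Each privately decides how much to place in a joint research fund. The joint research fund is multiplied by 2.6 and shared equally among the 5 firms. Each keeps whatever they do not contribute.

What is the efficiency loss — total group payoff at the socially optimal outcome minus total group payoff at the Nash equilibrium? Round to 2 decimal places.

The private return per contributed unit is 2.6/5 = 0.5200 < 1 for every player regardless of endowment, so the Nash equilibrium is zero contribution and the group total is Σ E_j = 41 + 24 + 50 + 46 + 44 = 205.
Each contributed unit returns 2.600 to the group, so the social optimum is full contribution by everyone: group total = 2.600 × 205 = 533.00.
Efficiency loss = (2.600 − 1) × 205 = 328.00.

328.00 million dollars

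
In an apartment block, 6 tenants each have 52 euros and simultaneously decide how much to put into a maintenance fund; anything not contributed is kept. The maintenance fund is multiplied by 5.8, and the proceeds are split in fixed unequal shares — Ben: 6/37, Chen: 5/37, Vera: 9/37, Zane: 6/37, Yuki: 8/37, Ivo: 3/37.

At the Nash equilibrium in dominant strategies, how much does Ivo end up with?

Each unit j contributes comes back to j as 5.8 × (j's share), so j prefers to contribute only if that share exceeds 1/5.8 = 0.1724; otherwise keeping the unit dominates.
Vera and Yuki clear that bar, contributing 52 each; the remaining 4 contribute 0. Total contributed: 104.
Ivo keeps 52 and receives 5.8 × 104 × 3/37 = 48.91 from the maintenance fund, for a payoff of 100.91.

100.91 euros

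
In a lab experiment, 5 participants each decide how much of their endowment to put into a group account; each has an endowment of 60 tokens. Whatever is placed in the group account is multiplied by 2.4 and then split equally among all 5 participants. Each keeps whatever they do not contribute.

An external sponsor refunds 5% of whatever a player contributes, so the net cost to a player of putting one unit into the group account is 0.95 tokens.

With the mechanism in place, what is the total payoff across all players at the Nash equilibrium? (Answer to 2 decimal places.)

Even with the mechanism, each unit contributed returns only (2.4/5) / 0.95 = 0.5053 per unit of net cost, so contributing nothing is still dominant.
At the Nash equilibrium no one contributes; group total payoff = 5 × 60 = 300.

300.00 tokens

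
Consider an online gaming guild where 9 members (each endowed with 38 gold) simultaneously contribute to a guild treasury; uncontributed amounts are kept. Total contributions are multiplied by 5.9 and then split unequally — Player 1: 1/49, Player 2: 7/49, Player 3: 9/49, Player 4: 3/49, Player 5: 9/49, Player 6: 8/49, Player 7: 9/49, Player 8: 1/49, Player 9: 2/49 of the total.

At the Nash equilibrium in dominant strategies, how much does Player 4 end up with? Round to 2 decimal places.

79.18 gold

For player j, contributing a unit is worthwhile iff 5.9 × (j's share) ≥ 1, i.e. iff j's share is at least 0.1695.
The shares above 0.1695 belong to Player 3, Player 5 and Player 7, contributing 38 each; the remaining 6 contribute 0. Total contributed: 114.
Player 4 keeps 38 and receives 5.9 × 114 × 3/49 = 41.18 from the guild treasury, for a payoff of 79.18.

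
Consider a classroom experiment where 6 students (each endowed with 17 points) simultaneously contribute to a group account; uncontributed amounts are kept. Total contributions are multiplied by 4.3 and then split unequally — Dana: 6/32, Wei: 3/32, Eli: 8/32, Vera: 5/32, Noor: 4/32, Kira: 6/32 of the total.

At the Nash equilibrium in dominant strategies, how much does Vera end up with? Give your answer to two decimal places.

28.42 points

A player with share s gets back 4.3·s per unit contributed, so full contribution is dominant for anyone with s > 1/4.3 = 0.2326 and zero contribution is dominant for anyone below.
Eli alone (share 8/32) is above the threshold, contributing 17; the remaining 5 contribute 0. Total contributed: 17.
Vera keeps 17 and receives 4.3 × 17 × 5/32 = 11.42 from the group account, for a payoff of 28.42.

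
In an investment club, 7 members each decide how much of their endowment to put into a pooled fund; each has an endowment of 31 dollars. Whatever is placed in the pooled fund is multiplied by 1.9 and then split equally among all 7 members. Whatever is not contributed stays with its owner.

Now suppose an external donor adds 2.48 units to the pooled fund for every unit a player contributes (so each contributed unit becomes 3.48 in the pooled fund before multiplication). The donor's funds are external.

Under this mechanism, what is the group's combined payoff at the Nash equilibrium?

217.00 dollars

With the mechanism, a contributed unit returns 1.9 × 3.48 / 7 = 0.9446 per unit of net cost — still below 1 — so contributing 0 remains dominant for every player.
At the Nash equilibrium no one contributes; group total payoff = 7 × 31 = 217.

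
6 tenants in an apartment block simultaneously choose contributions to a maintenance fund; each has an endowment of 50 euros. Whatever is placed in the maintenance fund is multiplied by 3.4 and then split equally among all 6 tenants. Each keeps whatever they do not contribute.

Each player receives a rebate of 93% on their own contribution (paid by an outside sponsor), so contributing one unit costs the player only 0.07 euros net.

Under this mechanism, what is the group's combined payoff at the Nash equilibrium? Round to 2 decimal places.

Under the mechanism each unit contributed yields (3.4/6) / 0.07 = 8.0952 back to its contributor per unit of net cost, which exceeds 1, making full contribution the dominant choice for everyone.
At the Nash equilibrium everyone contributes 50. Group total payoff = 6 × (50 × 0.93 + 3.4 × 50) = 1299.00.

1299.00 euros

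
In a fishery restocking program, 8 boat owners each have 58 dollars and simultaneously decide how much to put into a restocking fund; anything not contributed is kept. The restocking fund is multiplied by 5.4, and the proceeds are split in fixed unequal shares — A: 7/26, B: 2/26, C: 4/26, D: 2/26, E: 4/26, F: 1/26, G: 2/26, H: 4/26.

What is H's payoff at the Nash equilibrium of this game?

106.18 dollars

Player j's private return per contributed unit is 5.4 × (j's share). Contributing is weakly dominant for j when that share is at least 1/5.4 = 0.1852, and contributing 0 is dominant otherwise.
The only share above 0.1852 is A's 7/26, contributing 58; the remaining 7 contribute 0. Total contributed: 58.
H keeps 58 and receives 5.4 × 58 × 4/26 = 48.18 from the restocking fund, for a payoff of 106.18.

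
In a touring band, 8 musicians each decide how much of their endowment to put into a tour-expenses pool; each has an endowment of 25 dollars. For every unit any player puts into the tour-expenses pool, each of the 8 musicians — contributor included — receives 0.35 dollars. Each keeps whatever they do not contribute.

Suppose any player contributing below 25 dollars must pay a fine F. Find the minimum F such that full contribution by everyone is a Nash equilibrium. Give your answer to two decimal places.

16.25 dollars

Given the others contribute fully, the best deviation is to contribute 0 (any partial contribution still incurs the fine and gives up units whose private return 0.35 is below 1).
Deviating from 25 to 0 saves 25 dollars but forfeits the deviator's share of the drop in the tour-expenses pool: 0.35 × 25 = 8.75.
So the deviation gain is 25 − 8.75 = 16.25, and the fine must be at least 16.25 dollars to wipe it out.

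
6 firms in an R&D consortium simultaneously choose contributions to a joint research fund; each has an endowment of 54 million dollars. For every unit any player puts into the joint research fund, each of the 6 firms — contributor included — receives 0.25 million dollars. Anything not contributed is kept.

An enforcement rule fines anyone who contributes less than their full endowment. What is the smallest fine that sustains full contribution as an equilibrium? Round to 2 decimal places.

Given the others contribute fully, the best deviation is to contribute 0 (any partial contribution still incurs the fine and gives up units whose private return 0.25 is below 1).
Deviating from 54 to 0 saves 54 million dollars but forfeits the deviator's share of the drop in the joint research fund: 0.25 × 54 = 13.50.
So the deviation gain is 54 − 13.50 = 40.50, and the fine must be at least 40.50 million dollars to wipe it out.

40.50 million dollars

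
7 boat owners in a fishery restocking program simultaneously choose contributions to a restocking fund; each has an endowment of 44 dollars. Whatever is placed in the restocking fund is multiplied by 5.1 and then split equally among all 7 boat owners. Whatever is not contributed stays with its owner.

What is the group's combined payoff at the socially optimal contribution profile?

1570.80 dollars

Each contributed unit returns 5.100 to the group as a whole (0.7286 to each of 7 players), which exceeds 1, so the social optimum is full contribution: group total = 5.100 × 308 = 1570.80.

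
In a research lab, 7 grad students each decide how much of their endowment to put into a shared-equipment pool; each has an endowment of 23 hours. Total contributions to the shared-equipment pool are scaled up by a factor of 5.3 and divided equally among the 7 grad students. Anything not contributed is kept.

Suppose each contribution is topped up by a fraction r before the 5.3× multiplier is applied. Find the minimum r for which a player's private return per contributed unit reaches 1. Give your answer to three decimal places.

With matching at rate r, one contributed unit becomes (1 + r) in the shared-equipment pool and returns 5.3 × (1 + r) / 7 to the contributor.
Setting this equal to 1: 1 + r = 7/5.3 = 1.3208.
So the minimum matching rate is r = 1.3208 − 1 = 0.321.

0.321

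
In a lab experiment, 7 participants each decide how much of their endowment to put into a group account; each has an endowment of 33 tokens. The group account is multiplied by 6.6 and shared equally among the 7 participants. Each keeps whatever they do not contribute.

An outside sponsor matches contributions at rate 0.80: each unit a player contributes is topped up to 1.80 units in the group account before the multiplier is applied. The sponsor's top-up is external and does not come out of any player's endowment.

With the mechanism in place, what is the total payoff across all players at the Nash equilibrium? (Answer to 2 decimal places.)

Under the mechanism each unit contributed yields 6.6 × 1.80 / 7 = 1.6971 back to its contributor per unit of net cost, which exceeds 1, making full contribution the dominant choice for everyone.
At the Nash equilibrium everyone contributes 33. Group total payoff = 6.6 × 1.80 × 231 = 2744.28.

2744.28 tokens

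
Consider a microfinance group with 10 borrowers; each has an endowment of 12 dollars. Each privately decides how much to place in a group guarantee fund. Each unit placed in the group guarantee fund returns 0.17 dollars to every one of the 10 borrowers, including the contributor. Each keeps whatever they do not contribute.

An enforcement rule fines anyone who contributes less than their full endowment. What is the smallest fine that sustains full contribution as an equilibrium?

9.96 dollars

Given the others contribute fully, the best deviation is to contribute 0 (any partial contribution still incurs the fine and gives up units whose private return 0.17 is below 1).
Deviating from 12 to 0 saves 12 dollars but forfeits the deviator's share of the drop in the group guarantee fund: 0.17 × 12 = 2.04.
So the deviation gain is 12 − 2.04 = 9.96, and the fine must be at least 9.96 dollars to wipe it out.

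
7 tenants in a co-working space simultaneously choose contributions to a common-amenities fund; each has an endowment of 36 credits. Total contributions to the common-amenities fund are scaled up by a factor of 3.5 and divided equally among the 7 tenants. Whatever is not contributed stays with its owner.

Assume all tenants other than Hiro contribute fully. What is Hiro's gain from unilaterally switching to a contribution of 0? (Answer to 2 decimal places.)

18.00 credits

Switching from a contribution of 36 to 0 lets Hiro keep an extra 36 credits, but lowers the common-amenities fund by 36, which costs Hiro their own share of that drop: 3.5/7 × 36 = 18.00.
Net gain = 36 − 18.00 = 18.00. The private return per contributed unit (0.5000) is below 1, so free-riding is indeed the best response regardless of what the others do.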